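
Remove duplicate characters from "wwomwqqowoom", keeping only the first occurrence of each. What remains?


Input: 'wwomwqqowoom'
Operation: keep first occurrence of each character
Scan: s[0]='w' new -> keep; s[1]='w' seen -> skip; s[2]='o' new -> keep; s[3]='m' new -> keep; s[4]='w' seen -> skip; s[5]='q' new -> keep; s[6]='q' seen -> skip; s[7]='o' seen -> skip; s[8]='w' seen -> skip; s[9]='o' seen -> skip; s[10]='o' seen -> skip; s[11]='m' seen -> skip
Result: womq


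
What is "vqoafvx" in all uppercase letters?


Input string: 'vqoafvx'
Operation: convert each letter to uppercase
Mapping: 'v'->'V', 'q'->'Q', 'o'->'O', 'a'->'A', 'f'->'F', 'v'->'V', 'x'->'X'
Result: VQOAFVX


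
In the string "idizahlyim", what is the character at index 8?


Input string: 'idizahlyim'
Operation: get character at index 8
Index mapping: s[0]='i', s[1]='d', s[2]='i', s[3]='z', s[4]='a', s[5]='h', s[6]='l', s[7]='y', s[8]='i'
Result: 'i'


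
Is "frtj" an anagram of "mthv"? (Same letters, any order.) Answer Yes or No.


String 1: 'mthv' -> sorted: 'hmtv'
String 2: 'frtj' -> sorted: 'fjrt'
Compare sorted forms: 'hmtv' != 'fjrt'
Anagram: No


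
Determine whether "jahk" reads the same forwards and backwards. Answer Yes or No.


Input string: 'jahk'
Reversed: 'khaj'
Compare pairs: s[0]='j' vs s[3]='k' (mismatch), s[1]='a' vs s[2]='h' (mismatch)
Palindrome: No


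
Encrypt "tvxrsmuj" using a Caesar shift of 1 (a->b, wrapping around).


Input: 'tvxrsmuj', shift = 1
Operation: for each letter, (position + 1) mod 26
Mapping: 't'(19+1=20)->'u', 'v'(21+1=22)->'w', 'x'(23+1=24)->'y', 'r'(17+1=18)->'s', 's'(18+1=19)->'t', 'm'(12+1=13)->'n', 'u'(20+1=21)->'v', 'j'(9+1=10)->'k'
Result: uwystnvk


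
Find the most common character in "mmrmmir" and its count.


Input: 'mmrmmir'
Operation: tally each character
Counts: 'i':1, 'm':4, 'r':2
Maximum: 'm' appears 4 times


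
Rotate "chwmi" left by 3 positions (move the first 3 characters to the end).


Input: 'chwmi', shift = 3
Operation: split at index 3 and swap parts
Front part s[0:3] = 'chw'
Back part s[3:] = 'mi'
Rotated = back + front = 'mi' + 'chw'
Result: michw


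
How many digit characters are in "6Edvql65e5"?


Input string: '6Edvql65e5'
Operation: count digit characters (0-9)
Scan: '6'(digit), 'E', 'd', 'v', 'q', 'l', '6'(digit), '5'(digit), 'e', '5'(digit)
Digits found: 4
Result: 4


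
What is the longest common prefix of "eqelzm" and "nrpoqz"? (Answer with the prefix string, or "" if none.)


String 1: 'eqelzm'
String 2: 'nrpoqz'
Compare position by position:
pos 0: 'e' vs 'n' differ -> stop
Longest common prefix: "" (length 0)


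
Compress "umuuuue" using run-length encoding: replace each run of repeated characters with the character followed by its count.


Input: 'umuuuue'
Operation: identify consecutive runs
Runs: 'u' -> u1, 'm' -> m1, 'uuuu' -> u4, 'e' -> e1
Encoded: u1m1u4e1


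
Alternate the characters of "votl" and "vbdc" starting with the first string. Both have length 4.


String 1: 'votl'
String 2: 'vbdc'
Operation: alternate characters
Pairs: 'v'+'v', 'o'+'b', 't'+'d', 'l'+'c'
Result: vvobtdlc


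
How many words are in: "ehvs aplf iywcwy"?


Input string: 'ehvs aplf iywcwy'
Operation: split by spaces
Words found: 'ehvs', 'aplf', 'iywcwy'
Word count: 3


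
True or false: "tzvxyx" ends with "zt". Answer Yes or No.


Input string: 'tzvxyx'
Suffix to check: 'zt'
Last 2 characters of input: 'yx'
Match: False
Result: No


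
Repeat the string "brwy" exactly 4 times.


Input string: 'brwy'
Operation: repeat 4 times
Concatenation: 'brwy' + 'brwy' + 'brwy' + 'brwy'
Result: brwybrwybrwybrwy


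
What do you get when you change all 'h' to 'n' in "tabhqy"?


Input string: 'tabhqy'
Operation: replace 'h' with 'n'
Positions of 'h': 3
After replacement: tabnqy


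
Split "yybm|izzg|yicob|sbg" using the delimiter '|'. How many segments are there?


Input string: 'yybm|izzg|yicob|sbg'
Delimiter: '|'
Split result: 'yybm', 'izzg', 'yicob', 'sbg'
Number of parts: 4


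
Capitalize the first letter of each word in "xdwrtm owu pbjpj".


Input string: 'xdwrtm owu pbjpj'
Operation: capitalize first letter of each word
Word transformations: 'xdwrtm'->'Xdwrtm', 'owu'->'Owu', 'pbjpj'->'Pbjpj'
Result: Xdwrtm Owu Pbjpj


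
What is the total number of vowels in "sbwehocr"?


Input string: 'sbwehocr'
Operation: count vowels (a, e, i, o, u)
Scan: s[0]='s', s[1]='b', s[2]='w', s[3]='e' (vowel), s[4]='h', s[5]='o' (vowel), s[6]='c', s[7]='r'
Vowels found: 2
Result: 2


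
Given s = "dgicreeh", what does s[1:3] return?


Input string: 'dgicreeh'
Operation: slice [1:3]
Extract characters: s[1]='g', s[2]='i'
Result: gi


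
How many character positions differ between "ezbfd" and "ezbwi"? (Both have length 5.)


String 1: 'ezbfd'
String 2: 'ezbwi'
Compare each position: pos 0: 'e'=='e', pos 1: 'z'=='z', pos 2: 'b'=='b', pos 3: 'f'!='w', pos 4: 'd'!='i'
Differing positions: 2
Hamming distance: 2


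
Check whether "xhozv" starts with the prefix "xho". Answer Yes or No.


Input string: 'xhozv'
Prefix to check: 'xho'
First 3 characters of input: 'xho'
Match: True
Result: Yes


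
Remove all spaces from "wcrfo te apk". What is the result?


Input string: 'wcrfo te apk'
Operation: remove all spaces
Words: 'wcrfo', 'te', 'apk'
Join without spaces: wcrfoteapk


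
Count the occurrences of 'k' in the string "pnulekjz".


Input string: 'pnulekjz'
Target character: 'k'
Scan each position: s[5]='k'
Matches found at indices: 5
Total: 1


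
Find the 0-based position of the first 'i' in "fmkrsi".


Input string: 'fmkrsi'
Target: 'i'
Scanning left to right: s[0]='f', s[1]='m', s[2]='k', s[3]='r', s[4]='s', s[5]='i'
First match at index: 5


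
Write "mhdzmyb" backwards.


Input string: 'mhdzmyb'
Operation: reverse character order
Original order: 'm' -> 'h' -> 'd' -> 'z' -> 'm' -> 'y' -> 'b'
Reversed order: 'b' -> 'y' -> 'm' -> 'z' -> 'd' -> 'h' -> 'm'
Result: bymzdhm


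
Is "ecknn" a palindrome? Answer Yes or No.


Input string: 'ecknn'
Reversed: 'nnkce'
Compare pairs: s[0]='e' vs s[4]='n' (mismatch), s[1]='c' vs s[3]='n' (mismatch)
Palindrome: No


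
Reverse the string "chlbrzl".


Input string: 'chlbrzl'
Operation: reverse character order
Original order: 'c' -> 'h' -> 'l' -> 'b' -> 'r' -> 'z' -> 'l'
Reversed order: 'l' -> 'z' -> 'r' -> 'b' -> 'l' -> 'h' -> 'c'
Result: lzrblhc


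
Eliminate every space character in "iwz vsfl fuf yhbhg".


Input string: 'iwz vsfl fuf yhbhg'
Operation: remove all spaces
Words: 'iwz', 'vsfl', 'fuf', 'yhbhg'
Join without spaces: iwzvsflfufyhbhg


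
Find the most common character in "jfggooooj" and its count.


Input: 'jfggooooj'
Operation: tally each character
Counts: 'f':1, 'g':2, 'j':2, 'o':4
Maximum: 'o' appears 4 times


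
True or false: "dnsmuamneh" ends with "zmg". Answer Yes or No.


Input string: 'dnsmuamneh'
Suffix to check: 'zmg'
Last 3 characters of input: 'neh'
Match: False
Result: No


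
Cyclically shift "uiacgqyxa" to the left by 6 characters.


Input: 'uiacgqyxa', shift = 6
Operation: split at index 6 and swap parts
Front part s[0:6] = 'uiacgq'
Back part s[6:] = 'yxa'
Rotated = back + front = 'yxa' + 'uiacgq'
Result: yxauiacgq


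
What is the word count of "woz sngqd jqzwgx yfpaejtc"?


Input string: 'woz sngqd jqzwgx yfpaejtc'
Operation: split by spaces
Words found: 'woz', 'sngqd', 'jqzwgx', 'yfpaejtc'
Word count: 4


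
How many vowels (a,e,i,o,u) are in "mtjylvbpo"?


Input string: 'mtjylvbpo'
Operation: count vowels (a, e, i, o, u)
Scan: s[0]='m', s[1]='t', s[2]='j', s[3]='y', s[4]='l', s[5]='v', s[6]='b', s[7]='p', s[8]='o' (vowel)
Vowels found: 1
Result: 1


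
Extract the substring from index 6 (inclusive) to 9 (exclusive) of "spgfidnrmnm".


Input string: 'spgfidnrmnm'
Operation: slice [6:9]
Extract characters: s[6]='n', s[7]='r', s[8]='m'
Result: nrm


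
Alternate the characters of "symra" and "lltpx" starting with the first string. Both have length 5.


String 1: 'symra'
String 2: 'lltpx'
Operation: alternate characters
Pairs: 's'+'l', 'y'+'l', 'm'+'t', 'r'+'p', 'a'+'x'
Result: slylmtrpax


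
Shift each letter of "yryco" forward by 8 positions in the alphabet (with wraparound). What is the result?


Input: 'yryco', shift = 8
Operation: for each letter, (position + 8) mod 26
Mapping: 'y'(24+8=32, 32 mod 26=6)->'g', 'r'(17+8=25)->'z', 'y'(24+8=32, 32 mod 26=6)->'g', 'c'(2+8=10)->'k', 'o'(14+8=22)->'w'
Result: gzgkw


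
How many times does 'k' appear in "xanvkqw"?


Input string: 'xanvkqw'
Target character: 'k'
Scan each position: s[4]='k'
Matches found at indices: 4
Total: 1


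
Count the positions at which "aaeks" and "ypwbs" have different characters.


String 1: 'aaeks'
String 2: 'ypwbs'
Compare each position: pos 0: 'a'!='y', pos 1: 'a'!='p', pos 2: 'e'!='w', pos 3: 'k'!='b', pos 4: 's'=='s'
Differing positions: 4
Hamming distance: 4


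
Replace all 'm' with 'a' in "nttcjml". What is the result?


Input string: 'nttcjml'
Operation: replace 'm' with 'a'
Positions of 'm': 5
After replacement: nttcjal


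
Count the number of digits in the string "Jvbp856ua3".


Input string: 'Jvbp856ua3'
Operation: count digit characters (0-9)
Scan: 'J', 'v', 'b', 'p', '8'(digit), '5'(digit), '6'(digit), 'u', 'a', '3'(digit)
Digits found: 4
Result: 4


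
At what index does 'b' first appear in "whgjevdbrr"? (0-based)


Input string: 'whgjevdbrr'
Target: 'b'
Scanning left to right: s[0]='w', s[1]='h', s[2]='g', s[3]='j', s[4]='e', s[5]='v', s[6]='d', s[7]='b'
First match at index: 7


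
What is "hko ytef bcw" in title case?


Input string: 'hko ytef bcw'
Operation: capitalize first letter of each word
Word transformations: 'hko'->'Hko', 'ytef'->'Ytef', 'bcw'->'Bcw'
Result: Hko Ytef Bcw


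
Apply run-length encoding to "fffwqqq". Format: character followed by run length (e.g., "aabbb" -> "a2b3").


Input: 'fffwqqq'
Operation: identify consecutive runs
Runs: 'fff' -> f3, 'w' -> w1, 'qqq' -> q3
Encoded: f3w1q3


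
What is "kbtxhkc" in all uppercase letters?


Input string: 'kbtxhkc'
Operation: convert each letter to uppercase
Mapping: 'k'->'K', 'b'->'B', 't'->'T', 'x'->'X', 'h'->'H', 'k'->'K', 'c'->'C'
Result: KBTXHKC


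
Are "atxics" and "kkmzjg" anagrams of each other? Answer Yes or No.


String 1: 'atxics' -> sorted: 'acistx'
String 2: 'kkmzjg' -> sorted: 'gjkkmz'
Compare sorted forms: 'acistx' != 'gjkkmz'
Anagram: No


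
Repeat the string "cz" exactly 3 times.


Input string: 'cz'
Operation: repeat 3 times
Concatenation: 'cz' + 'cz' + 'cz'
Result: czczcz


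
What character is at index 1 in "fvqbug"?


Input string: 'fvqbug'
Operation: get character at index 1
Index mapping: s[0]='f', s[1]='v'
Result: 'v'


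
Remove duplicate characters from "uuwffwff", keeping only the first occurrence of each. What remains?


Input: 'uuwffwff'
Operation: keep first occurrence of each character
Scan: s[0]='u' new -> keep; s[1]='u' seen -> skip; s[2]='w' new -> keep; s[3]='f' new -> keep; s[4]='f' seen -> skip; s[5]='w' seen -> skip; s[6]='f' seen -> skip; s[7]='f' seen -> skip
Result: uwf


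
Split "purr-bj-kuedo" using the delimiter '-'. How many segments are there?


Input string: 'purr-bj-kuedo'
Delimiter: '-'
Split result: 'purr', 'bj', 'kuedo'
Number of parts: 3


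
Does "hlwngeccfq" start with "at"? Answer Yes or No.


Input string: 'hlwngeccfq'
Prefix to check: 'at'
First 2 characters of input: 'hl'
Match: False
Result: No


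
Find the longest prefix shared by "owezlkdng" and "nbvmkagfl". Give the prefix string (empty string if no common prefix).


String 1: 'owezlkdng'
String 2: 'nbvmkagfl'
Compare position by position:
pos 0: 'o' vs 'n' differ -> stop
Longest common prefix: "" (length 0)


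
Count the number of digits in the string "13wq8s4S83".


Input string: '13wq8s4S83'
Operation: count digit characters (0-9)
Scan: '1'(digit), '3'(digit), 'w', 'q', '8'(digit), 's', '4'(digit), 'S', '8'(digit), '3'(digit)
Digits found: 6
Result: 6


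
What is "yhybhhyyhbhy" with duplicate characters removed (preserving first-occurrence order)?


Input: 'yhybhhyyhbhy'
Operation: keep first occurrence of each character
Scan: s[0]='y' new -> keep; s[1]='h' new -> keep; s[2]='y' seen -> skip; s[3]='b' new -> keep; s[4]='h' seen -> skip; s[5]='h' seen -> skip; s[6]='y' seen -> skip; s[7]='y' seen -> skip; s[8]='h' seen -> skip; s[9]='b' seen -> skip; s[10]='h' seen -> skip; s[11]='y' seen -> skip
Result: yhb


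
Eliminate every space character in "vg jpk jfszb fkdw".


Input string: 'vg jpk jfszb fkdw'
Operation: remove all spaces
Words: 'vg', 'jpk', 'jfszb', 'fkdw'
Join without spaces: vgjpkjfszbfkdw


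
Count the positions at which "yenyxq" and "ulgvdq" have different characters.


String 1: 'yenyxq'
String 2: 'ulgvdq'
Compare each position: pos 0: 'y'!='u', pos 1: 'e'!='l', pos 2: 'n'!='g', pos 3: 'y'!='v', pos 4: 'x'!='d', pos 5: 'q'=='q'
Differing positions: 5
Hamming distance: 5


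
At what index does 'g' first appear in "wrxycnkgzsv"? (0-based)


Input string: 'wrxycnkgzsv'
Target: 'g'
Scanning left to right: s[0]='w', s[1]='r', s[2]='x', s[3]='y', s[4]='c', s[5]='n', s[6]='k', s[7]='g'
First match at index: 7


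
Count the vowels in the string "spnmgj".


Input string: 'spnmgj'
Operation: count vowels (a, e, i, o, u)
Scan: s[0]='s', s[1]='p', s[2]='n', s[3]='m', s[4]='g', s[5]='j'
Vowels found: 0
Result: 0


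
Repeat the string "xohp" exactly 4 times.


Input string: 'xohp'
Operation: repeat 4 times
Concatenation: 'xohp' + 'xohp' + 'xohp' + 'xohp'
Result: xohpxohpxohpxohp


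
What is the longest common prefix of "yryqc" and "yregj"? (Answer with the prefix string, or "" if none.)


String 1: 'yryqc'
String 2: 'yregj'
Compare position by position:
pos 0: 'y' vs 'y' match
pos 1: 'r' vs 'r' match
pos 2: 'y' vs 'e' differ -> stop
Longest common prefix: "yr" (length 2)


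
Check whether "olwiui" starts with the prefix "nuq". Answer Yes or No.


Input string: 'olwiui'
Prefix to check: 'nuq'
First 3 characters of input: 'olw'
Match: False
Result: No


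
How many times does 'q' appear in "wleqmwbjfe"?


Input string: 'wleqmwbjfe'
Target character: 'q'
Scan each position: s[3]='q'
Matches found at indices: 3
Total: 1


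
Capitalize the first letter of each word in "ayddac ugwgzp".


Input string: 'ayddac ugwgzp'
Operation: capitalize first letter of each word
Word transformations: 'ayddac'->'Ayddac', 'ugwgzp'->'Ugwgzp'
Result: Ayddac Ugwgzp


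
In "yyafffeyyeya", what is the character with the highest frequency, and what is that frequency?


Input: 'yyafffeyyeya'
Operation: tally each character
Counts: 'a':2, 'e':2, 'f':3, 'y':5
Maximum: 'y' appears 5 times


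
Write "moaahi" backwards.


Input string: 'moaahi'
Operation: reverse character order
Original order: 'm' -> 'o' -> 'a' -> 'a' -> 'h' -> 'i'
Reversed order: 'i' -> 'h' -> 'a' -> 'a' -> 'o' -> 'm'
Result: ihaaom


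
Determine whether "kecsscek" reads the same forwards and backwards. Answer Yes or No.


Input string: 'kecsscek'
Reversed: 'kecsscek'
Compare pairs: s[0]='k' vs s[7]='k' (match), s[1]='e' vs s[6]='e' (match), s[2]='c' vs s[5]='c' (match), s[3]='s' vs s[4]='s' (match)
Palindrome: Yes


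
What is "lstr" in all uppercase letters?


Input string: 'lstr'
Operation: convert each letter to uppercase
Mapping: 'l'->'L', 's'->'S', 't'->'T', 'r'->'R'
Result: LSTR


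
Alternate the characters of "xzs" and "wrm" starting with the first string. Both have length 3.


String 1: 'xzs'
String 2: 'wrm'
Operation: alternate characters
Pairs: 'x'+'w', 'z'+'r', 's'+'m'
Result: xwzrsm


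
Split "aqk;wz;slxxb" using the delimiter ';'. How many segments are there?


Input string: 'aqk;wz;slxxb'
Delimiter: ';'
Split result: 'aqk', 'wz', 'slxxb'
Number of parts: 3


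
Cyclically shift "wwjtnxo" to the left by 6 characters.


Input: 'wwjtnxo', shift = 6
Operation: split at index 6 and swap parts
Front part s[0:6] = 'wwjtnx'
Back part s[6:] = 'o'
Rotated = back + front = 'o' + 'wwjtnx'
Result: owwjtnx


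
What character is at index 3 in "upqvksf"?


Input string: 'upqvksf'
Operation: get character at index 3
Index mapping: s[0]='u', s[1]='p', s[2]='q', s[3]='v'
Result: 'v'


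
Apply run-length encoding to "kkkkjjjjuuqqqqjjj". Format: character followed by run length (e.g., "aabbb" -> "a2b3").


Input: 'kkkkjjjjuuqqqqjjj'
Operation: identify consecutive runs
Runs: 'kkkk' -> k4, 'jjjj' -> j4, 'uu' -> u2, 'qqqq' -> q4, 'jjj' -> j3
Encoded: k4j4u2q4j3


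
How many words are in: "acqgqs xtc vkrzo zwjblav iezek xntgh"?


Input string: 'acqgqs xtc vkrzo zwjblav iezek xntgh'
Operation: split by spaces
Words found: 'acqgqs', 'xtc', 'vkrzo', 'zwjblav', 'iezek', 'xntgh'
Word count: 6


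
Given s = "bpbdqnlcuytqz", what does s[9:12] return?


Input string: 'bpbdqnlcuytqz'
Operation: slice [9:12]
Extract characters: s[9]='y', s[10]='t', s[11]='q'
Result: ytq


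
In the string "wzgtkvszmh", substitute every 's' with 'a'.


Input string: 'wzgtkvszmh'
Operation: replace 's' with 'a'
Positions of 's': 6
After replacement: wzgtkvazmh


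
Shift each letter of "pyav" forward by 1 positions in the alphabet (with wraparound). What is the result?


Input: 'pyav', shift = 1
Operation: for each letter, (position + 1) mod 26
Mapping: 'p'(15+1=16)->'q', 'y'(24+1=25)->'z', 'a'(0+1=1)->'b', 'v'(21+1=22)->'w'
Result: qzbw


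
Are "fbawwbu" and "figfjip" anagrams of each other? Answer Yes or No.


String 1: 'fbawwbu' -> sorted: 'abbfuww'
String 2: 'figfjip' -> sorted: 'ffgiijp'
Compare sorted forms: 'abbfuww' != 'ffgiijp'
Anagram: No


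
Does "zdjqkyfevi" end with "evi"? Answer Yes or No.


Input string: 'zdjqkyfevi'
Suffix to check: 'evi'
Last 3 characters of input: 'evi'
Match: True
Result: Yes


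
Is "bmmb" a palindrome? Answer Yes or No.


Input string: 'bmmb'
Reversed: 'bmmb'
Compare pairs: s[0]='b' vs s[3]='b' (match), s[1]='m' vs s[2]='m' (match)
Palindrome: Yes


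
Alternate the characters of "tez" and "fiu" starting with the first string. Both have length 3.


String 1: 'tez'
String 2: 'fiu'
Operation: alternate characters
Pairs: 't'+'f', 'e'+'i', 'z'+'u'
Result: tfeizu


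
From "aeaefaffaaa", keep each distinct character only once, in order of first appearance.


Input: 'aeaefaffaaa'
Operation: keep first occurrence of each character
Scan: s[0]='a' new -> keep; s[1]='e' new -> keep; s[2]='a' seen -> skip; s[3]='e' seen -> skip; s[4]='f' new -> keep; s[5]='a' seen -> skip; s[6]='f' seen -> skip; s[7]='f' seen -> skip; s[8]='a' seen -> skip; s[9]='a' seen -> skip; s[10]='a' seen -> skip
Result: aef


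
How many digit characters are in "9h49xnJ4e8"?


Input string: '9h49xnJ4e8'
Operation: count digit characters (0-9)
Scan: '9'(digit), 'h', '4'(digit), '9'(digit), 'x', 'n', 'J', '4'(digit), 'e', '8'(digit)
Digits found: 5
Result: 5


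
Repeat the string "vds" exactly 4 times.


Input string: 'vds'
Operation: repeat 4 times
Concatenation: 'vds' + 'vds' + 'vds' + 'vds'
Result: vdsvdsvdsvds


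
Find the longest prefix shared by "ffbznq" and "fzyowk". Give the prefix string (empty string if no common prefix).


String 1: 'ffbznq'
String 2: 'fzyowk'
Compare position by position:
pos 0: 'f' vs 'f' match
pos 1: 'f' vs 'z' differ -> stop
Longest common prefix: "f" (length 1)


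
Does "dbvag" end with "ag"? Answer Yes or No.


Input string: 'dbvag'
Suffix to check: 'ag'
Last 2 characters of input: 'ag'
Match: True
Result: Yes


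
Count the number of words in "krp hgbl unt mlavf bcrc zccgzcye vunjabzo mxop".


Input string: 'krp hgbl unt mlavf bcrc zccgzcye vunjabzo mxop'
Operation: split by spaces
Words found: 'krp', 'hgbl', 'unt', 'mlavf', 'bcrc', 'zccgzcye', 'vunjabzo', 'mxop'
Word count: 8


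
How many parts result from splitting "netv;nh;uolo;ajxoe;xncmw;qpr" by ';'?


Input string: 'netv;nh;uolo;ajxoe;xncmw;qpr'
Delimiter: ';'
Split result: 'netv', 'nh', 'uolo', 'ajxoe', 'xncmw', 'qpr'
Number of parts: 6


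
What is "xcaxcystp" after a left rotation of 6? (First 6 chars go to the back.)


Input: 'xcaxcystp', shift = 6
Operation: split at index 6 and swap parts
Front part s[0:6] = 'xcaxcy'
Back part s[6:] = 'stp'
Rotated = back + front = 'stp' + 'xcaxcy'
Result: stpxcaxcy


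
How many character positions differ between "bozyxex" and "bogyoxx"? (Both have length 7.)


String 1: 'bozyxex'
String 2: 'bogyoxx'
Compare each position: pos 0: 'b'=='b', pos 1: 'o'=='o', pos 2: 'z'!='g', pos 3: 'y'=='y', pos 4: 'x'!='o', pos 5: 'e'!='x', pos 6: 'x'=='x'
Differing positions: 3
Hamming distance: 3


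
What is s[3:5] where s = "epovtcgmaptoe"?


Input string: 'epovtcgmaptoe'
Operation: slice [3:5]
Extract characters: s[3]='v', s[4]='t'
Result: vt


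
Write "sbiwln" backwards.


Input string: 'sbiwln'
Operation: reverse character order
Original order: 's' -> 'b' -> 'i' -> 'w' -> 'l' -> 'n'
Reversed order: 'n' -> 'l' -> 'w' -> 'i' -> 'b' -> 's'
Result: nlwibs


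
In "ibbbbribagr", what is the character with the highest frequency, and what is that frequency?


Input: 'ibbbbribagr'
Operation: tally each character
Counts: 'a':1, 'b':5, 'g':1, 'i':2, 'r':2
Maximum: 'b' appears 5 times


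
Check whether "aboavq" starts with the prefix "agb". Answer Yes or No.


Input string: 'aboavq'
Prefix to check: 'agb'
First 3 characters of input: 'abo'
Match: False
Result: No


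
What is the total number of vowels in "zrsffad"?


Input string: 'zrsffad'
Operation: count vowels (a, e, i, o, u)
Scan: s[0]='z', s[1]='r', s[2]='s', s[3]='f', s[4]='f', s[5]='a' (vowel), s[6]='d'
Vowels found: 1
Result: 1


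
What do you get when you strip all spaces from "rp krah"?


Input string: 'rp krah'
Operation: remove all spaces
Words: 'rp', 'krah'
Join without spaces: rpkrah


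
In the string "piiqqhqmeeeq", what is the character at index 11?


Input string: 'piiqqhqmeeeq'
Operation: get character at index 11
Index mapping: s[0]='p', s[1]='i', s[2]='i', s[3]='q', s[4]='q', s[5]='h', s[6]='q', s[7]='m', s[8]='e', s[9]='e', s[10]='e', s[11]='q'
Result: 'q'


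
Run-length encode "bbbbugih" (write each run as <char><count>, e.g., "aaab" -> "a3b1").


Input: 'bbbbugih'
Operation: identify consecutive runs
Runs: 'bbbb' -> b4, 'u' -> u1, 'g' -> g1, 'i' -> i1, 'h' -> h1
Encoded: b4u1g1i1h1


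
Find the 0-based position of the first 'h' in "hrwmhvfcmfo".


Input string: 'hrwmhvfcmfo'
Target: 'h'
Scanning left to right: s[0]='h'
First match at index: 0


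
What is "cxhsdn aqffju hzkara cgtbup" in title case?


Input string: 'cxhsdn aqffju hzkara cgtbup'
Operation: capitalize first letter of each word
Word transformations: 'cxhsdn'->'Cxhsdn', 'aqffju'->'Aqffju', 'hzkara'->'Hzkara', 'cgtbup'->'Cgtbup'
Result: Cxhsdn Aqffju Hzkara Cgtbup


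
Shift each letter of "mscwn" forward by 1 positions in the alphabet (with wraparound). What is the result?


Input: 'mscwn', shift = 1
Operation: for each letter, (position + 1) mod 26
Mapping: 'm'(12+1=13)->'n', 's'(18+1=19)->'t', 'c'(2+1=3)->'d', 'w'(22+1=23)->'x', 'n'(13+1=14)->'o'
Result: ntdxo


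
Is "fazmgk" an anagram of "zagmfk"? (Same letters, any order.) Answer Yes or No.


String 1: 'zagmfk' -> sorted: 'afgkmz'
String 2: 'fazmgk' -> sorted: 'afgkmz'
Compare sorted forms: 'afgkmz' == 'afgkmz'
Anagram: Yes


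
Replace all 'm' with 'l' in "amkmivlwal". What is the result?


Input string: 'amkmivlwal'
Operation: replace 'm' with 'l'
Positions of 'm': 1, 3
After replacement: alklivlwal


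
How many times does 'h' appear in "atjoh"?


Input string: 'atjoh'
Target character: 'h'
Scan each position: s[4]='h'
Matches found at indices: 4
Total: 1


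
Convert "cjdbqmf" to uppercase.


Input string: 'cjdbqmf'
Operation: convert each letter to uppercase
Mapping: 'c'->'C', 'j'->'J', 'd'->'D', 'b'->'B', 'q'->'Q', 'm'->'M', 'f'->'F'
Result: CJDBQMF


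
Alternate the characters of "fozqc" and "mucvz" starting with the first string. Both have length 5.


String 1: 'fozqc'
String 2: 'mucvz'
Operation: alternate characters
Pairs: 'f'+'m', 'o'+'u', 'z'+'c', 'q'+'v', 'c'+'z'
Result: fmouzcqvcz


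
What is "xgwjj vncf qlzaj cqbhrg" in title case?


Input string: 'xgwjj vncf qlzaj cqbhrg'
Operation: capitalize first letter of each word
Word transformations: 'xgwjj'->'Xgwjj', 'vncf'->'Vncf', 'qlzaj'->'Qlzaj', 'cqbhrg'->'Cqbhrg'
Result: Xgwjj Vncf Qlzaj Cqbhrg


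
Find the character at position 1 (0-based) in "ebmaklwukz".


Input string: 'ebmaklwukz'
Operation: get character at index 1
Index mapping: s[0]='e', s[1]='b'
Result: 'b'


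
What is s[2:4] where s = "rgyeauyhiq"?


Input string: 'rgyeauyhiq'
Operation: slice [2:4]
Extract characters: s[2]='y', s[3]='e'
Result: ye


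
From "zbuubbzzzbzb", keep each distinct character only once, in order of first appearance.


Input: 'zbuubbzzzbzb'
Operation: keep first occurrence of each character
Scan: s[0]='z' new -> keep; s[1]='b' new -> keep; s[2]='u' new -> keep; s[3]='u' seen -> skip; s[4]='b' seen -> skip; s[5]='b' seen -> skip; s[6]='z' seen -> skip; s[7]='z' seen -> skip; s[8]='z' seen -> skip; s[9]='b' seen -> skip; s[10]='z' seen -> skip; s[11]='b' seen -> skip
Result: zbu


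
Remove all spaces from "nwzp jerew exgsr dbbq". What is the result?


Input string: 'nwzp jerew exgsr dbbq'
Operation: remove all spaces
Words: 'nwzp', 'jerew', 'exgsr', 'dbbq'
Join without spaces: nwzpjerewexgsrdbbq


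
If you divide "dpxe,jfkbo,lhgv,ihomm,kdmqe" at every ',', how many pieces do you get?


Input string: 'dpxe,jfkbo,lhgv,ihomm,kdmqe'
Delimiter: ','
Split result: 'dpxe', 'jfkbo', 'lhgv', 'ihomm', 'kdmqe'
Number of parts: 5


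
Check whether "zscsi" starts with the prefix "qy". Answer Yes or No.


Input string: 'zscsi'
Prefix to check: 'qy'
First 2 characters of input: 'zs'
Match: False
Result: No


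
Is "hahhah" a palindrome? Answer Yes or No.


Input string: 'hahhah'
Reversed: 'hahhah'
Compare pairs: s[0]='h' vs s[5]='h' (match), s[1]='a' vs s[4]='a' (match), s[2]='h' vs s[3]='h' (match)
Palindrome: Yes


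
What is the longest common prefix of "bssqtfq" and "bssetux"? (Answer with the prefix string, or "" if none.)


String 1: 'bssqtfq'
String 2: 'bssetux'
Compare position by position:
pos 0: 'b' vs 'b' match
pos 1: 's' vs 's' match
pos 2: 's' vs 's' match
pos 3: 'q' vs 'e' differ -> stop
Longest common prefix: "bss" (length 3)


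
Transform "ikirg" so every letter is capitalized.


Input string: 'ikirg'
Operation: convert each letter to uppercase
Mapping: 'i'->'I', 'k'->'K', 'i'->'I', 'r'->'R', 'g'->'G'
Result: IKIRG


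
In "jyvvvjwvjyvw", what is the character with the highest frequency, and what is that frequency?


Input: 'jyvvvjwvjyvw'
Operation: tally each character
Counts: 'j':3, 'v':5, 'w':2, 'y':2
Maximum: 'v' appears 5 times


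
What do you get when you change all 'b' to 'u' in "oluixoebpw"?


Input string: 'oluixoebpw'
Operation: replace 'b' with 'u'
Positions of 'b': 7
After replacement: oluixoeupw


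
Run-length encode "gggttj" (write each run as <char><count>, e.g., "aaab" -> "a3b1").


Input: 'gggttj'
Operation: identify consecutive runs
Runs: 'ggg' -> g3, 'tt' -> t2, 'j' -> j1
Encoded: g3t2j1


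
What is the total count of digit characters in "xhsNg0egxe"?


Input string: 'xhsNg0egxe'
Operation: count digit characters (0-9)
Scan: 'x', 'h', 's', 'N', 'g', '0'(digit), 'e', 'g', 'x', 'e'
Digits found: 1
Result: 1


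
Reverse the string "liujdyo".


Input string: 'liujdyo'
Operation: reverse character order
Original order: 'l' -> 'i' -> 'u' -> 'j' -> 'd' -> 'y' -> 'o'
Reversed order: 'o' -> 'y' -> 'd' -> 'j' -> 'u' -> 'i' -> 'l'
Result: oydjuil


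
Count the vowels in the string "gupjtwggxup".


Input string: 'gupjtwggxup'
Operation: count vowels (a, e, i, o, u)
Scan: s[0]='g', s[1]='u' (vowel), s[2]='p', s[3]='j', s[4]='t', s[5]='w', s[6]='g', s[7]='g', s[8]='x', s[9]='u' (vowel), s[10]='p'
Vowels found: 2
Result: 2


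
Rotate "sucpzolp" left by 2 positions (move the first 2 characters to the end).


Input: 'sucpzolp', shift = 2
Operation: split at index 2 and swap parts
Front part s[0:2] = 'su'
Back part s[2:] = 'cpzolp'
Rotated = back + front = 'cpzolp' + 'su'
Result: cpzolpsu


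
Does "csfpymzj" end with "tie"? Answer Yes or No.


Input string: 'csfpymzj'
Suffix to check: 'tie'
Last 3 characters of input: 'mzj'
Match: False
Result: No


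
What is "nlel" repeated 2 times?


Input string: 'nlel'
Operation: repeat 2 times
Concatenation: 'nlel' + 'nlel'
Result: nlelnlel


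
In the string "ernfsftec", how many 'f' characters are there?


Input string: 'ernfsftec'
Target character: 'f'
Scan each position: s[3]='f', s[5]='f'
Matches found at indices: 3, 5
Total: 2


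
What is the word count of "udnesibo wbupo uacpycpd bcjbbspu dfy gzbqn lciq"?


Input string: 'udnesibo wbupo uacpycpd bcjbbspu dfy gzbqn lciq'
Operation: split by spaces
Words found: 'udnesibo', 'wbupo', 'uacpycpd', 'bcjbbspu', 'dfy', 'gzbqn', 'lciq'
Word count: 7


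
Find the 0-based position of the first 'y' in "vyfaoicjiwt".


Input string: 'vyfaoicjiwt'
Target: 'y'
Scanning left to right: s[0]='v', s[1]='y'
First match at index: 1


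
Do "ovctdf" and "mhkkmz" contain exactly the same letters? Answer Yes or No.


String 1: 'ovctdf' -> sorted: 'cdfotv'
String 2: 'mhkkmz' -> sorted: 'hkkmmz'
Compare sorted forms: 'cdfotv' != 'hkkmmz'
Anagram: No


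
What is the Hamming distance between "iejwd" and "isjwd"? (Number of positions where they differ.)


String 1: 'iejwd'
String 2: 'isjwd'
Compare each position: pos 0: 'i'=='i', pos 1: 'e'!='s', pos 2: 'j'=='j', pos 3: 'w'=='w', pos 4: 'd'=='d'
Differing positions: 1
Hamming distance: 1


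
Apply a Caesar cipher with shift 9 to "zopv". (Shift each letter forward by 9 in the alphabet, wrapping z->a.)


Input: 'zopv', shift = 9
Operation: for each letter, (position + 9) mod 26
Mapping: 'z'(25+9=34, 34 mod 26=8)->'i', 'o'(14+9=23)->'x', 'p'(15+9=24)->'y', 'v'(21+9=30, 30 mod 26=4)->'e'
Result: ixye


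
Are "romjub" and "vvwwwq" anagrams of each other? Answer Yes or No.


String 1: 'romjub' -> sorted: 'bjmoru'
String 2: 'vvwwwq' -> sorted: 'qvvwww'
Compare sorted forms: 'bjmoru' != 'qvvwww'
Anagram: No


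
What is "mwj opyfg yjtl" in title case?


Input string: 'mwj opyfg yjtl'
Operation: capitalize first letter of each word
Word transformations: 'mwj'->'Mwj', 'opyfg'->'Opyfg', 'yjtl'->'Yjtl'
Result: Mwj Opyfg Yjtl


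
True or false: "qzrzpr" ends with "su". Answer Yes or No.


Input string: 'qzrzpr'
Suffix to check: 'su'
Last 2 characters of input: 'pr'
Match: False
Result: No


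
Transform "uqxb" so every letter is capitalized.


Input string: 'uqxb'
Operation: convert each letter to uppercase
Mapping: 'u'->'U', 'q'->'Q', 'x'->'X', 'b'->'B'
Result: UQXB


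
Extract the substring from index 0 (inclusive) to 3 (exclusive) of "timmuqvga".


Input string: 'timmuqvga'
Operation: slice [0:3]
Extract characters: s[0]='t', s[1]='i', s[2]='m'
Result: tim


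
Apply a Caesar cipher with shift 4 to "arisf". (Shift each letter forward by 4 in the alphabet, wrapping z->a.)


Input: 'arisf', shift = 4
Operation: for each letter, (position + 4) mod 26
Mapping: 'a'(0+4=4)->'e', 'r'(17+4=21)->'v', 'i'(8+4=12)->'m', 's'(18+4=22)->'w', 'f'(5+4=9)->'j'
Result: evmwj


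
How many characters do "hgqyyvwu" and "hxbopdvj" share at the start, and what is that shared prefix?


String 1: 'hgqyyvwu'
String 2: 'hxbopdvj'
Compare position by position:
pos 0: 'h' vs 'h' match
pos 1: 'g' vs 'x' differ -> stop
Longest common prefix: "h" (length 1)


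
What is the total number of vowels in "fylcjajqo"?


Input string: 'fylcjajqo'
Operation: count vowels (a, e, i, o, u)
Scan: s[0]='f', s[1]='y', s[2]='l', s[3]='c', s[4]='j', s[5]='a' (vowel), s[6]='j', s[7]='q', s[8]='o' (vowel)
Vowels found: 2
Result: 2


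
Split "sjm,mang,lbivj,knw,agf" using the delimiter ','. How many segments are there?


Input string: 'sjm,mang,lbivj,knw,agf'
Delimiter: ','
Split result: 'sjm', 'mang', 'lbivj', 'knw', 'agf'
Number of parts: 5


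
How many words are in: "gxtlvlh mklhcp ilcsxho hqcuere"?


Input string: 'gxtlvlh mklhcp ilcsxho hqcuere'
Operation: split by spaces
Words found: 'gxtlvlh', 'mklhcp', 'ilcsxho', 'hqcuere'
Word count: 4


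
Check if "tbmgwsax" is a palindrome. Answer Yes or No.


Input string: 'tbmgwsax'
Reversed: 'xaswgmbt'
Compare pairs: s[0]='t' vs s[7]='x' (mismatch), s[1]='b' vs s[6]='a' (mismatch), s[2]='m' vs s[5]='s' (mismatch), s[3]='g' vs s[4]='w' (mismatch)
Palindrome: No


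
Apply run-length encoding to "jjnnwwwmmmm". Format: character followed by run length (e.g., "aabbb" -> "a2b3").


Input: 'jjnnwwwmmmm'
Operation: identify consecutive runs
Runs: 'jj' -> j2, 'nn' -> n2, 'www' -> w3, 'mmmm' -> m4
Encoded: j2n2w3m4


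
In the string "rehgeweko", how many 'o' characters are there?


Input string: 'rehgeweko'
Target character: 'o'
Scan each position: s[8]='o'
Matches found at indices: 8
Total: 1


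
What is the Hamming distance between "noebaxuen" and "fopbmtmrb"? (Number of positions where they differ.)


String 1: 'noebaxuen'
String 2: 'fopbmtmrb'
Compare each position: pos 0: 'n'!='f', pos 1: 'o'=='o', pos 2: 'e'!='p', pos 3: 'b'=='b', pos 4: 'a'!='m', pos 5: 'x'!='t', pos 6: 'u'!='m', pos 7: 'e'!='r', pos 8: 'n'!='b'
Differing positions: 7
Hamming distance: 7


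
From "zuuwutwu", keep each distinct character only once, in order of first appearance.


Input: 'zuuwutwu'
Operation: keep first occurrence of each character
Scan: s[0]='z' new -> keep; s[1]='u' new -> keep; s[2]='u' seen -> skip; s[3]='w' new -> keep; s[4]='u' seen -> skip; s[5]='t' new -> keep; s[6]='w' seen -> skip; s[7]='u' seen -> skip
Result: zuwt


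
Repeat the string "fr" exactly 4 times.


Input string: 'fr'
Operation: repeat 4 times
Concatenation: 'fr' + 'fr' + 'fr' + 'fr'
Result: frfrfrfr


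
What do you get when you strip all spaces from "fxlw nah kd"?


Input string: 'fxlw nah kd'
Operation: remove all spaces
Words: 'fxlw', 'nah', 'kd'
Join without spaces: fxlwnahkd


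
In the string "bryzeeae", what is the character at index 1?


Input string: 'bryzeeae'
Operation: get character at index 1
Index mapping: s[0]='b', s[1]='r'
Result: 'r'


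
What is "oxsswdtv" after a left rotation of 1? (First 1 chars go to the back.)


Input: 'oxsswdtv', shift = 1
Operation: split at index 1 and swap parts
Front part s[0:1] = 'o'
Back part s[1:] = 'xsswdtv'
Rotated = back + front = 'xsswdtv' + 'o'
Result: xsswdtvo


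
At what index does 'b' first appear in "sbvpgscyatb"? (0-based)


Input string: 'sbvpgscyatb'
Target: 'b'
Scanning left to right: s[0]='s', s[1]='b'
First match at index: 1


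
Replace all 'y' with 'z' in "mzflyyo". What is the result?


Input string: 'mzflyyo'
Operation: replace 'y' with 'z'
Positions of 'y': 4, 5
After replacement: mzflzzo


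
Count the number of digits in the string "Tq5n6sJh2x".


Input string: 'Tq5n6sJh2x'
Operation: count digit characters (0-9)
Scan: 'T', 'q', '5'(digit), 'n', '6'(digit), 's', 'J', 'h', '2'(digit), 'x'
Digits found: 3
Result: 3


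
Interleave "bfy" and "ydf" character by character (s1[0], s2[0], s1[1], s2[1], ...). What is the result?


String 1: 'bfy'
String 2: 'ydf'
Operation: alternate characters
Pairs: 'b'+'y', 'f'+'d', 'y'+'f'
Result: byfdyf


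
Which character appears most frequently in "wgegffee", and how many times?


Input: 'wgegffee'
Operation: tally each character
Counts: 'e':3, 'f':2, 'g':2, 'w':1
Maximum: 'e' appears 3 times


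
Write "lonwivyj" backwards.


Input string: 'lonwivyj'
Operation: reverse character order
Original order: 'l' -> 'o' -> 'n' -> 'w' -> 'i' -> 'v' -> 'y' -> 'j'
Reversed order: 'j' -> 'y' -> 'v' -> 'i' -> 'w' -> 'n' -> 'o' -> 'l'
Result: jyviwnol


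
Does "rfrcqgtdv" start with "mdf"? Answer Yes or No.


Input string: 'rfrcqgtdv'
Prefix to check: 'mdf'
First 3 characters of input: 'rfr'
Match: False
Result: No


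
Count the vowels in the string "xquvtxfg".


Input string: 'xquvtxfg'
Operation: count vowels (a, e, i, o, u)
Scan: s[0]='x', s[1]='q', s[2]='u' (vowel), s[3]='v', s[4]='t', s[5]='x', s[6]='f', s[7]='g'
Vowels found: 1
Result: 1


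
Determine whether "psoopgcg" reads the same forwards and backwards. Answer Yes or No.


Input string: 'psoopgcg'
Reversed: 'gcgpoosp'
Compare pairs: s[0]='p' vs s[7]='g' (mismatch), s[1]='s' vs s[6]='c' (mismatch), s[2]='o' vs s[5]='g' (mismatch), s[3]='o' vs s[4]='p' (mismatch)
Palindrome: No


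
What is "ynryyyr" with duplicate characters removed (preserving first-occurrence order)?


Input: 'ynryyyr'
Operation: keep first occurrence of each character
Scan: s[0]='y' new -> keep; s[1]='n' new -> keep; s[2]='r' new -> keep; s[3]='y' seen -> skip; s[4]='y' seen -> skip; s[5]='y' seen -> skip; s[6]='r' seen -> skip
Result: ynr


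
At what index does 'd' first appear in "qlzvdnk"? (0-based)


Input string: 'qlzvdnk'
Target: 'd'
Scanning left to right: s[0]='q', s[1]='l', s[2]='z', s[3]='v', s[4]='d'
First match at index: 4


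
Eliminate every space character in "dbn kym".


Input string: 'dbn kym'
Operation: remove all spaces
Words: 'dbn', 'kym'
Join without spaces: dbnkym


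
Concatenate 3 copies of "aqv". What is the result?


Input string: 'aqv'
Operation: repeat 3 times
Concatenation: 'aqv' + 'aqv' + 'aqv'
Result: aqvaqvaqv


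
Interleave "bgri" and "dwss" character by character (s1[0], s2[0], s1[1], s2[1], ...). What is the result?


String 1: 'bgri'
String 2: 'dwss'
Operation: alternate characters
Pairs: 'b'+'d', 'g'+'w', 'r'+'s', 'i'+'s'
Result: bdgwrsis


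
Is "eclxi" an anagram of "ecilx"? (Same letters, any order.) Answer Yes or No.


String 1: 'ecilx' -> sorted: 'ceilx'
String 2: 'eclxi' -> sorted: 'ceilx'
Compare sorted forms: 'ceilx' == 'ceilx'
Anagram: Yes


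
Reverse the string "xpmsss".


Input string: 'xpmsss'
Operation: reverse character order
Original order: 'x' -> 'p' -> 'm' -> 's' -> 's' -> 's'
Reversed order: 's' -> 's' -> 's' -> 'm' -> 'p' -> 'x'
Result: sssmpx


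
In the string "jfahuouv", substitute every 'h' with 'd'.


Input string: 'jfahuouv'
Operation: replace 'h' with 'd'
Positions of 'h': 3
After replacement: jfaduouv


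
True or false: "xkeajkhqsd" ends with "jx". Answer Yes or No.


Input string: 'xkeajkhqsd'
Suffix to check: 'jx'
Last 2 characters of input: 'sd'
Match: False
Result: No


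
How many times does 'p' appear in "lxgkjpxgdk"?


Input string: 'lxgkjpxgdk'
Target character: 'p'
Scan each position: s[5]='p'
Matches found at indices: 5
Total: 1


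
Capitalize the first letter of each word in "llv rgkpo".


Input string: 'llv rgkpo'
Operation: capitalize first letter of each word
Word transformations: 'llv'->'Llv', 'rgkpo'->'Rgkpo'
Result: Llv Rgkpo


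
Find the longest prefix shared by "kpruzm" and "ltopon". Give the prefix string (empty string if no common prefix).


String 1: 'kpruzm'
String 2: 'ltopon'
Compare position by position:
pos 0: 'k' vs 'l' differ -> stop
Longest common prefix: "" (length 0)


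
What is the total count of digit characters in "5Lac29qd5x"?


Input string: '5Lac29qd5x'
Operation: count digit characters (0-9)
Scan: '5'(digit), 'L', 'a', 'c', '2'(digit), '9'(digit), 'q', 'd', '5'(digit), 'x'
Digits found: 4
Result: 4


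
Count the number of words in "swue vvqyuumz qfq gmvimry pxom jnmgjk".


Input string: 'swue vvqyuumz qfq gmvimry pxom jnmgjk'
Operation: split by spaces
Words found: 'swue', 'vvqyuumz', 'qfq', 'gmvimry', 'pxom', 'jnmgjk'
Word count: 6
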